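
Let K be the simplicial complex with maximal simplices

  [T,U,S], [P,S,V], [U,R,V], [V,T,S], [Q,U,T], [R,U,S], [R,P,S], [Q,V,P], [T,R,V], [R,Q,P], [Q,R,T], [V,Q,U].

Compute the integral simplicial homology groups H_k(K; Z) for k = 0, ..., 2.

H_0 = Z,  H_1 = Z/2Z,  H_2 = 0.

Take the total order P < Q < R < S < T < U < V on the vertex set. Then K (dimension 2) consists of the simplices:

  0-simplices (7): P, Q, R, S, T, U, V
  1-simplices (18): PQ, PR, PS, PV, QR, QT, QU, QV, RS, RT, RU, RV, ST, SU, SV, TU, TV, UV
  2-simplices (12): PQR, PQV, PRS, PSV, QRT, QTU, QUV, RSU, RTV, RUV, STU, STV

Hence C_0 ≅ Z^7, C_1 ≅ Z^18, C_2 ≅ Z^12.

∂_1: C_1 → C_0 sends each edge [p,q] (with p < q) to q − p. For instance
  ∂RV = V − R.
This gives a 7×18 integer matrix of rank 6; reducing to Smith normal form yields diagonal entries (1,1,1,1,1,1).

∂_2: C_2 → C_1 acts by ∂[p,q,r] = [q,r] − [p,r] + [p,q]. For instance
  ∂QTU = TU − QU + QT,
  ∂PSV = SV − PV + PS.
As a 18×12 matrix over Z this has rank 12, with invariant factors (1,1,1,1,1,1,1,1,1,1,1,2).

Computing H_k = (kernel of ∂_k) / (image of ∂_{k+1}):

  H_0: rank C_0 − rank ∂_1 = 7 − 6 = 1, and the invariant factors of ∂_1 are all 1, so H_0 = Z.
  H_1: rank ker ∂_1 − rank ∂_2 = (18 − 6) − 12 = 0, and ∂_2 has invariant factor 2 > 1, so H_1 = Z/2Z.
  H_2: rank ker ∂_2 − rank ∂_3 = (12 − 12) − 0 = 0, and there is no ∂_3, so H_2 = 0.

As a check, the Euler characteristic is 7 − 18 + 12 = 1, which agrees with 1 − 0 + 0 = 1.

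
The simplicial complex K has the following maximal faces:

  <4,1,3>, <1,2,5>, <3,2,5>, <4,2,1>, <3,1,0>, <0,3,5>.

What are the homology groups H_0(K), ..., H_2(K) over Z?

Order the vertices as 0 < 1 < 2 < 3 < 4 < 5. Listing each simplex with vertices in this order, K has dimension 2 with simplices:

  0-simplices (6): [0], [1], [2], [3], [4], [5]
  1-simplices (12): [0,1], [0,3], [0,5], [1,2], [1,3], [1,4], [1,5], [2,3], [2,4], [2,5], [3,4], [3,5]
  2-simplices (6): [0,1,3], [0,3,5], [1,2,4], [1,2,5], [1,3,4], [2,3,5]

Hence C_0 ≅ Z^6, C_1 ≅ Z^12, C_2 ≅ Z^6.

∂_1: C_1 → C_0 is given by ∂[p,q] = [q] − [p]. For instance
  ∂[3,5] = [5] − [3].
As a 6×12 matrix over Z this has rank 5, with invariant factors (1,1,1,1,1).

Boundary ∂_2: C_2 → C_1 maps a triangle to the signed sum of its edges. For instance
  ∂[0,3,5] = [3,5] − [0,5] + [0,3],
  ∂[2,3,5] = [3,5] − [2,5] + [2,3].
As a 12×6 matrix over Z this has rank 6, with invariant factors (1,1,1,1,1,1).

Now H_k = ker ∂_k / im ∂_{k+1}, so:

  H_0: rank C_0 − rank ∂_1 = 6 − 5 = 1, and the invariant factors of ∂_1 are all 1, so H_0 ≅ Z.
  H_1: rank ker ∂_1 − rank ∂_2 = (12 − 5) − 6 = 1, and the invariant factors of ∂_2 are all 1, so H_1 ≅ Z.
  H_2: rank ker ∂_2 − rank ∂_3 = (6 − 6) − 0 = 0, and there is no ∂_3, so H_2 ≅ 0.

(K is a triangulation of the cylinder S^1 x I.)

H_0 ≅ Z,  H_1 ≅ Z,  H_2 = 0.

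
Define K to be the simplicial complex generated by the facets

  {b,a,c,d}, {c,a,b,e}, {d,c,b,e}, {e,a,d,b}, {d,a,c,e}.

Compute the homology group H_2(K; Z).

H_2 = 0.

Take the total order a < b < c < d < e on the vertex set. Then K (dimension 3) consists of the simplices:

  0-simplices (5): a, b, c, d, e
  1-simplices (10): ab, ac, ad, ae, bc, bd, be, cd, ce, de
  2-simplices (10): abc, abd, abe, acd, ace, ade, bcd, bce, bde, cde
  3-simplices (5): abcd, abce, abde, acde, bcde

Hence C_0 ≅ Z^5, C_1 ≅ Z^10, C_2 ≅ Z^10, C_3 ≅ Z^5.

∂_1: C_1 → C_0 sends each edge [p,q] (with p < q) to q − p.
The resulting 5×10 matrix has rank 4, and its Smith normal form has invariant factors (1,1,1,1).

Boundary ∂_2: C_2 → C_1 acts by ∂[p,q,r] = [q,r] − [p,r] + [p,q]. For instance
  ∂abc = bc − ac + ab,
  ∂cde = de − ce + cd.
As a 10×10 matrix over Z this has rank 6, with invariant factors (1,1,1,1,1,1).

∂_3: C_3 → C_2 sends each 3-simplex σ to the alternating sum Σ_i (−1)^i (σ with its i-th vertex removed). For instance
  ∂abce = bce − ace + abe − abc,
  ∂abcd = bcd − acd + abd − abc.
The 10×5 boundary matrix has rank 4 and Smith normal form diag(1,1,1,1).

From H_k ≅ ker(∂_k) / im(∂_{k+1}) we obtain:

  H_2: rank ker ∂_2 − rank ∂_3 = (10 − 6) − 4 = 0, and the invariant factors of ∂_3 are all 1, so H_2 = 0.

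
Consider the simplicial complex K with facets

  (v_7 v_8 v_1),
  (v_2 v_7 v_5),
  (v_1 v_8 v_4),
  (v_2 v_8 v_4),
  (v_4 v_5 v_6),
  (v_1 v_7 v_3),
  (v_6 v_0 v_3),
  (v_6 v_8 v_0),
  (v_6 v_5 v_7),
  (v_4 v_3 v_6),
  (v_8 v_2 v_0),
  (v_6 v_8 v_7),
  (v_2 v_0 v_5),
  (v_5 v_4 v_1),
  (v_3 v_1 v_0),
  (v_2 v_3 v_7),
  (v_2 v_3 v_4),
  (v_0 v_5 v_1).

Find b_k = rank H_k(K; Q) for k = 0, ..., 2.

Take the total order v_0 < v_1 < v_2 < v_3 < v_4 < v_5 < v_6 < v_7 < v_8 on the vertex set. Then K (dimension 2) consists of the simplices:

  0-simplices (9): [v_0], [v_1], [v_2], [v_3], [v_4], [v_5], [v_6], [v_7], [v_8]
  1-simplices (27): (27 of them)
  2-simplices (18): (18 of them)

giving chain groups C_0 ≅ Z^9, C_1 ≅ Z^27, C_2 ≅ Z^18.

∂_1: C_1 → C_0 sends each edge [p,q] (with p < q) to q − p. For instance
  ∂[v_2,v_7] = [v_7] − [v_2].
As a 9×27 matrix over Z this has rank 8, with invariant factors (1,1,1,1,1,1,1,1).

The boundary map ∂_2: C_2 → C_1 sends each 2-simplex [p,q,r] to [q,r] − [p,r] + [p,q]. For instance
  ∂[v_6,v_7,v_8] = [v_7,v_8] − [v_6,v_8] + [v_6,v_7],
  ∂[v_0,v_3,v_6] = [v_3,v_6] − [v_0,v_6] + [v_0,v_3].
The 27×18 boundary matrix has rank 17 and Smith normal form diag(1,1,1,1,1,1,1,1,1,1,1,1,1,1,1,1,1).

Reading off H_k = ker ∂_k / im ∂_{k+1}:

  H_0: rank C_0 − rank ∂_1 = 9 − 8 = 1, and the invariant factors of ∂_1 are all 1, so H_0 ≅ Z.
  H_1: rank ker ∂_1 − rank ∂_2 = (27 − 8) − 17 = 2, and the invariant factors of ∂_2 are all 1, so H_1 ≅ Z^2.
  H_2: rank ker ∂_2 − rank ∂_3 = (18 − 17) − 0 = 1, and there is no ∂_3, so H_2 ≅ Z.

As a check, the Euler characteristic is 9 − 27 + 18 = 0, which agrees with 1 − 2 + 1 = 0.

Hence the Betti numbers are b_0 = 1, b_1 = 2, b_2 = 1.

b_0 = 1, b_1 = 2, b_2 = 1.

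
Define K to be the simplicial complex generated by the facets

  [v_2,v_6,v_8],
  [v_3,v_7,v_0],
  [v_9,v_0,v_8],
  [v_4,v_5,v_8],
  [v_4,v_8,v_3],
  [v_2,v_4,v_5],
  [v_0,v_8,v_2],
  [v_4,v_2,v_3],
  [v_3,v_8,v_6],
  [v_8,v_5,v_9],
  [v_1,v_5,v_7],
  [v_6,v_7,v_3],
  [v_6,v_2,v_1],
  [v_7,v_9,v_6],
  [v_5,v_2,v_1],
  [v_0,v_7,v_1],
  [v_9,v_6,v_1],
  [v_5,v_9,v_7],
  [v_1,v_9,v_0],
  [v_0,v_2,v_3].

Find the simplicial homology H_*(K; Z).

H_0 = Z,  H_1 = Z ⊕ Z/2,  H_2 = 0.

Take the total order v_0 < v_1 < v_2 < v_3 < v_4 < v_5 < v_6 < v_7 < v_8 < v_9 on the vertex set. Then K (dimension 2) consists of the simplices:

  0-simplices (10): [v_0], [v_1], [v_2], [v_3], [v_4], [v_5], [v_6], [v_7], [v_8], [v_9]
  1-simplices (30): (30 of them)
  2-simplices (20): (20 of them)

giving chain groups C_0 ≅ Z^10, C_1 ≅ Z^30, C_2 ≅ Z^20.

∂_1: C_1 → C_0 is given by ∂[p,q] = [q] − [p]. For instance
  ∂[v_5,v_8] = [v_8] − [v_5].
The resulting 10×30 matrix has rank 9, and its Smith normal form has invariant factors (1,1,1,1,1,1,1,1,1).

The boundary map ∂_2: C_2 → C_1 maps a triangle to the signed sum of its edges. For instance
  ∂[v_3,v_4,v_8] = [v_4,v_8] − [v_3,v_8] + [v_3,v_4],
  ∂[v_5,v_7,v_9] = [v_7,v_9] − [v_5,v_9] + [v_5,v_7].
The resulting 30×20 matrix has rank 20, and its Smith normal form has invariant factors (1,1,1,1,1,1,1,1,1,1,1,1,1,1,1,1,1,1,1,2).

Computing H_k = (kernel of ∂_k) / (image of ∂_{k+1}):

  H_0: rank C_0 − rank ∂_1 = 10 − 9 = 1, and the invariant factors of ∂_1 are all 1, so H_0 ≅ Z.
  H_1: rank ker ∂_1 − rank ∂_2 = (30 − 9) − 20 = 1, and ∂_2 has invariant factor 2 > 1, so H_1 ≅ Z ⊕ Z/2.
  H_2: rank ker ∂_2 − rank ∂_3 = (20 − 20) − 0 = 0, and there is no ∂_3, so H_2 ≅ 0.

As a check, the Euler characteristic is 10 − 30 + 20 = 0, which agrees with 1 − 1 + 0 = 0.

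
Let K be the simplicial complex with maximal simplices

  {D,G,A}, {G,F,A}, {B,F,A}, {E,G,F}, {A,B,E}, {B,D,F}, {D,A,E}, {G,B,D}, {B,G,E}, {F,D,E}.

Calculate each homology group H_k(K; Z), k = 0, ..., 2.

H_0 ≅ Z,  H_1 ≅ Z/2Z,  H_2 = 0.

Take the total order A < B < D < E < F < G on the vertex set. Then K (dimension 2) consists of the simplices:

  0-simplices (6): A, B, D, E, F, G
  1-simplices (15): AB, AD, AE, AF, AG, BD, BE, BF, BG, DE, DF, DG, EF, EG, FG
  2-simplices (10): ABE, ABF, ADE, ADG, AFG, BDF, BDG, BEG, DEF, EFG

Hence C_0 ≅ Z^6, C_1 ≅ Z^15, C_2 ≅ Z^10.

Boundary ∂_1: C_1 → C_0 is given by ∂[p,q] = [q] − [p]. For instance
  ∂EG = G − E.
This gives a 6×15 integer matrix of rank 5; reducing to Smith normal form yields diagonal entries (1,1,1,1,1).

Boundary ∂_2: C_2 → C_1 acts by ∂[p,q,r] = [q,r] − [p,r] + [p,q]. For instance
  ∂ABE = BE − AE + AB,
  ∂ADE = DE − AE + AD.
This gives a 15×10 integer matrix of rank 10; reducing to Smith normal form yields diagonal entries (1,1,1,1,1,1,1,1,1,2).

Reading off H_k = ker ∂_k / im ∂_{k+1}:

  H_0: rank C_0 − rank ∂_1 = 6 − 5 = 1, and the invariant factors of ∂_1 are all 1, so H_0 = Z.
  H_1: rank ker ∂_1 − rank ∂_2 = (15 − 5) − 10 = 0, and ∂_2 has invariant factor 2 > 1, so H_1 = Z/2Z.
  H_2: rank ker ∂_2 − rank ∂_3 = (10 − 10) − 0 = 0, and there is no ∂_3, so H_2 = 0.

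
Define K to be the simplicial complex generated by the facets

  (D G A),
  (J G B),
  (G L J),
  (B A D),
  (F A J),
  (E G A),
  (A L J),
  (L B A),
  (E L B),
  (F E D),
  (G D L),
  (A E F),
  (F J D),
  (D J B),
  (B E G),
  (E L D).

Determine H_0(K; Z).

H_0 = Z.

Take the total order A < B < D < E < F < G < J < L on the vertex set. Then K (dimension 2) consists of the simplices:

  0-simplices (8): A, B, D, E, F, G, J, L
  1-simplices (24): AB, AD, AE, AF, AG, AJ, AL, BD, BE, BG, BJ, BL, DE, DF, DG, DJ, DL, EF, EG, EL, FJ, GJ, GL, JL
  2-simplices (16): ABD, ABL, ADG, AEF, AEG, AFJ, AJL, BDJ, BEG, BEL, BGJ, DEF, DEL, DFJ, DGL, GJL

so the chain groups are C_0 ≅ Z^8, C_1 ≅ Z^24, C_2 ≅ Z^16.

∂_1: C_1 → C_0 is given by ∂[p,q] = [q] − [p].
The resulting 8×24 matrix has rank 7, and its Smith normal form has invariant factors (1,1,1,1,1,1,1).

Boundary ∂_2: C_2 → C_1 acts by ∂[p,q,r] = [q,r] − [p,r] + [p,q]. For instance
  ∂AEF = EF − AF + AE,
  ∂DEF = EF − DF + DE.
As a 24×16 matrix over Z this has rank 15, with invariant factors (1,1,1,1,1,1,1,1,1,1,1,1,1,1,1).

Computing H_k = (kernel of ∂_k) / (image of ∂_{k+1}):

  H_0: rank C_0 − rank ∂_1 = 8 − 7 = 1, and the invariant factors of ∂_1 are all 1, so H_0 = Z.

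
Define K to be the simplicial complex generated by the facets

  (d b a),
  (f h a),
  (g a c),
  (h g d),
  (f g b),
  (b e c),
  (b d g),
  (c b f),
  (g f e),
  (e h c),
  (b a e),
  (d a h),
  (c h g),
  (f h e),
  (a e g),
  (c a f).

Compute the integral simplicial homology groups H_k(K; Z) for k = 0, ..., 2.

Take the total order a < b < c < d < e < f < g < h on the vertex set. Then K (dimension 2) consists of the simplices:

  0-simplices (8): a, b, c, d, e, f, g, h
  1-simplices (24): ab, ac, ad, ae, af, ag, ah, bc, bd, be, bf, bg, ce, cf, cg, ch, dg, dh, ef, eg, eh, fg, fh, gh
  2-simplices (16): abd, abe, acf, acg, adh, aeg, afh, bce, bcf, bdg, bfg, ceh, cgh, dgh, efg, efh

giving chain groups C_0 ≅ Z^8, C_1 ≅ Z^24, C_2 ≅ Z^16.

∂_1: C_1 → C_0 is given by ∂[p,q] = [q] − [p].
As a 8×24 matrix over Z this has rank 7, with invariant factors (1,1,1,1,1,1,1).

Boundary ∂_2: C_2 → C_1 sends each 2-simplex [p,q,r] to [q,r] − [p,r] + [p,q]. For instance
  ∂adh = dh − ah + ad,
  ∂ceh = eh − ch + ce.
The 24×16 boundary matrix has rank 15 and Smith normal form diag(1,1,1,1,1,1,1,1,1,1,1,1,1,1,1).

Computing H_k = (kernel of ∂_k) / (image of ∂_{k+1}):

  H_0: rank C_0 − rank ∂_1 = 8 − 7 = 1, and the invariant factors of ∂_1 are all 1, so H_0 ≅ Z.
  H_1: rank ker ∂_1 − rank ∂_2 = (24 − 7) − 15 = 2, and the invariant factors of ∂_2 are all 1, so H_1 ≅ Z^2.
  H_2: rank ker ∂_2 − rank ∂_3 = (16 − 15) − 0 = 1, and there is no ∂_3, so H_2 ≅ Z.

H_0 = Z,  H_1 = Z^2,  H_2 = Z.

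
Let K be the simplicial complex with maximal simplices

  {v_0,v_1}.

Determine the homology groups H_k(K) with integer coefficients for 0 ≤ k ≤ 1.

We work with the vertex ordering v_0 < v_1. The simplices of K, each written with vertices in increasing order, are:

  0-simplices (2): [v_0], [v_1]
  1-simplices (1): [v_0,v_1]

so the chain groups are C_0 ≅ Z^2, C_1 ≅ Z^1.

The boundary map ∂_1: C_1 → C_0 maps an edge to its endpoints' difference, ∂[p,q] = q − p. For instance
  ∂[v_0,v_1] = [v_1] − [v_0].
As a 2×1 matrix over Z this has rank 1, with invariant factors (1).

Now H_k = ker ∂_k / im ∂_{k+1}, so:

  H_0: rank C_0 − rank ∂_1 = 2 − 1 = 1, and the invariant factors of ∂_1 are all 1, so H_0 = Z.
  H_1: rank ker ∂_1 − rank ∂_2 = (1 − 1) − 0 = 0, and there is no ∂_2, so H_1 = 0.

As a check, the Euler characteristic is 2 − 1 = 1, which agrees with 1 − 0 = 1.

H_0 = Z,  H_1 = 0.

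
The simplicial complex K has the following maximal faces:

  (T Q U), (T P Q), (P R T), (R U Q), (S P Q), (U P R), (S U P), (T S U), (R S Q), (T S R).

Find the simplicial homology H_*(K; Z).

Take the total order P < Q < R < S < T < U on the vertex set. Then K (dimension 2) consists of the simplices:

  0-simplices (6): P, Q, R, S, T, U
  1-simplices (15): PQ, PR, PS, PT, PU, QR, QS, QT, QU, RS, RT, RU, ST, SU, TU
  2-simplices (10): PQS, PQT, PRT, PRU, PSU, QRS, QRU, QTU, RST, STU

so the chain groups are C_0 ≅ Z^6, C_1 ≅ Z^15, C_2 ≅ Z^10.

Boundary ∂_1: C_1 → C_0 is given by ∂[p,q] = [q] − [p].
As a 6×15 matrix over Z this has rank 5, with invariant factors (1,1,1,1,1).

The boundary map ∂_2: C_2 → C_1 sends each 2-simplex [p,q,r] to [q,r] − [p,r] + [p,q]. For instance
  ∂QRU = RU − QU + QR,
  ∂PSU = SU − PU + PS.
As a 15×10 matrix over Z this has rank 10, with invariant factors (1,1,1,1,1,1,1,1,1,2).

Reading off H_k = ker ∂_k / im ∂_{k+1}:

  H_0: rank C_0 − rank ∂_1 = 6 − 5 = 1, and the invariant factors of ∂_1 are all 1, so H_0 ≅ Z.
  H_1: rank ker ∂_1 − rank ∂_2 = (15 − 5) − 10 = 0, and ∂_2 has invariant factor 2 > 1, so H_1 ≅ Z/2.
  H_2: rank ker ∂_2 − rank ∂_3 = (10 − 10) − 0 = 0, and there is no ∂_3, so H_2 ≅ 0.

H_0 ≅ Z,  H_1 ≅ Z/2,  H_2 = 0.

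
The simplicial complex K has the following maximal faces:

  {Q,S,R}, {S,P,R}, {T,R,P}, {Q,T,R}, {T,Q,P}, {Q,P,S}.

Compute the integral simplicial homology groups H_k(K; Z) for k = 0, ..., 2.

K has 5 vertices, 9 edges, 6 triangles.
rank ∂_0 = 0, rank ∂_1 = 4 ⇒ b_0 = 5 − 0 − 4 = 1; all invariant factors of ∂_1 are 1 so no torsion. So H_0 ≅ Z.
rank ∂_1 = 4, rank ∂_2 = 5 ⇒ b_1 = 9 − 4 − 5 = 0; all invariant factors of ∂_2 are 1 so no torsion. So H_1 ≅ 0.
rank ∂_2 = 5, rank ∂_3 = 0 ⇒ b_2 = 6 − 5 − 0 = 1. So H_2 ≅ Z.

H_0 = Z,  H_1 = 0,  H_2 = Z.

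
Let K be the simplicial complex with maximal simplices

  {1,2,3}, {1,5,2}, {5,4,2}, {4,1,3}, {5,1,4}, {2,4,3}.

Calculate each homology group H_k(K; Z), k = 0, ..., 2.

H_0 ≅ Z,  H_1 = 0,  H_2 ≅ Z.

Order the vertices as 1 < 2 < 3 < 4 < 5. Listing each simplex with vertices in this order, K has dimension 2 with simplices:

  0-simplices (5): [1], [2], [3], [4], [5]
  1-simplices (9): [1,2], [1,3], [1,4], [1,5], [2,3], [2,4], [2,5], [3,4], [4,5]
  2-simplices (6): [1,2,3], [1,2,5], [1,3,4], [1,4,5], [2,3,4], [2,4,5]

Hence C_0 ≅ Z^5, C_1 ≅ Z^9, C_2 ≅ Z^6.

∂_1: C_1 → C_0 is given by ∂[p,q] = [q] − [p].
The 5×9 boundary matrix has rank 4 and Smith normal form diag(1,1,1,1).

∂_2: C_2 → C_1 maps a triangle to the signed sum of its edges. For instance
  ∂[1,3,4] = [3,4] − [1,4] + [1,3],
  ∂[1,4,5] = [4,5] − [1,5] + [1,4].
As a 9×6 matrix over Z this has rank 5, with invariant factors (1,1,1,1,1).

Reading off H_k = ker ∂_k / im ∂_{k+1}:

  H_0: rank C_0 − rank ∂_1 = 5 − 4 = 1, and the invariant factors of ∂_1 are all 1, so H_0 = Z.
  H_1: rank ker ∂_1 − rank ∂_2 = (9 − 4) − 5 = 0, and the invariant factors of ∂_2 are all 1, so H_1 = 0.
  H_2: rank ker ∂_2 − rank ∂_3 = (6 − 5) − 0 = 1, and there is no ∂_3, so H_2 = Z.

(K is a triangulation of the 2-sphere S^2.)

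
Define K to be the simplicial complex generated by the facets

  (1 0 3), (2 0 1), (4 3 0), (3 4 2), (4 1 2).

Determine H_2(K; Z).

Fix the vertex order 0 < 1 < 2 < 3 < 4 and write every simplex with vertices in increasing order. Then dim K = 2 and the simplices of K are:

  0-simplices (5): [0], [1], [2], [3], [4]
  1-simplices (10): [0,1], [0,2], [0,3], [0,4], [1,2], [1,3], [1,4], [2,3], [2,4], [3,4]
  2-simplices (5): [0,1,2], [0,1,3], [0,3,4], [1,2,4], [2,3,4]

giving chain groups C_0 ≅ Z^5, C_1 ≅ Z^10, C_2 ≅ Z^5.

The boundary map ∂_1: C_1 → C_0 sends each edge [p,q] (with p < q) to q − p. For instance
  ∂[0,1] = [1] − [0].
The 5×10 boundary matrix has rank 4 and Smith normal form diag(1,1,1,1).

The boundary map ∂_2: C_2 → C_1 maps a triangle to the signed sum of its edges. For instance
  ∂[2,3,4] = [3,4] − [2,4] + [2,3],
  ∂[1,2,4] = [2,4] − [1,4] + [1,2].
As a 10×5 matrix over Z this has rank 5, with invariant factors (1,1,1,1,1).

From H_k ≅ ker(∂_k) / im(∂_{k+1}) we obtain:

  H_2: rank ker ∂_2 − rank ∂_3 = (5 − 5) − 0 = 0, and there is no ∂_3, so H_2 = 0.

H_2 = 0.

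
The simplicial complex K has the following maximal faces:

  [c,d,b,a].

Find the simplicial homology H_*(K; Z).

H_0 ≅ Z,  H_1 = 0,  H_2 = 0,  H_3 = 0.

K has 4 vertices, 6 edges, 4 triangles, 1 3-simplex.
rank ∂_0 = 0, rank ∂_1 = 3 ⇒ b_0 = 4 − 0 − 3 = 1; all invariant factors of ∂_1 are 1 so no torsion. So H_0 ≅ Z.
rank ∂_1 = 3, rank ∂_2 = 3 ⇒ b_1 = 6 − 3 − 3 = 0; all invariant factors of ∂_2 are 1 so no torsion. So H_1 ≅ 0.
rank ∂_2 = 3, rank ∂_3 = 1 ⇒ b_2 = 4 − 3 − 1 = 0; all invariant factors of ∂_3 are 1 so no torsion. So H_2 ≅ 0.
rank ∂_3 = 1, rank ∂_4 = 0 ⇒ b_3 = 1 − 1 − 0 = 0. So H_3 ≅ 0.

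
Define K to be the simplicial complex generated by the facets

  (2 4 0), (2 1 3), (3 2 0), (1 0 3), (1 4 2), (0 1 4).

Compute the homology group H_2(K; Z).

H_2 = Z.

We work with the vertex ordering 0 < 1 < 2 < 3 < 4. The simplices of K, each written with vertices in increasing order, are:

  0-simplices (5): [0], [1], [2], [3], [4]
  1-simplices (9): [0,1], [0,2], [0,3], [0,4], [1,2], [1,3], [1,4], [2,3], [2,4]
  2-simplices (6): [0,1,3], [0,1,4], [0,2,3], [0,2,4], [1,2,3], [1,2,4]

so the chain groups are C_0 ≅ Z^5, C_1 ≅ Z^9, C_2 ≅ Z^6.

Boundary ∂_1: C_1 → C_0 is given by ∂[p,q] = [q] − [p]. For instance
  ∂[2,4] = [4] − [2].
The resulting 5×9 matrix has rank 4, and its Smith normal form has invariant factors (1,1,1,1).

∂_2: C_2 → C_1 sends each 2-simplex [p,q,r] to [q,r] − [p,r] + [p,q]. For instance
  ∂[0,2,3] = [2,3] − [0,3] + [0,2],
  ∂[1,2,3] = [2,3] − [1,3] + [1,2].
The 9×6 boundary matrix has rank 5 and Smith normal form diag(1,1,1,1,1).

Now H_k = ker ∂_k / im ∂_{k+1}, so:

  H_2: rank ker ∂_2 − rank ∂_3 = (6 − 5) − 0 = 1, and there is no ∂_3, so H_2 = Z.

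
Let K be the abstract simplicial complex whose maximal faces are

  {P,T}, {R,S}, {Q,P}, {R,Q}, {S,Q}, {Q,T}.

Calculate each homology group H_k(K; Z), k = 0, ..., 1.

H_0 = Z,  H_1 = Z^2.

Take the total order P < Q < R < S < T on the vertex set. Then K (dimension 1) consists of the simplices:

  0-simplices (5): P, Q, R, S, T
  1-simplices (6): PQ, PT, QR, QS, QT, RS

so the chain groups are C_0 ≅ Z^5, C_1 ≅ Z^6.

Boundary ∂_1: C_1 → C_0 is given by ∂[p,q] = [q] − [p]. For instance
  ∂QS = S − Q.
As a 5×6 matrix over Z this has rank 4, with invariant factors (1,1,1,1).

Reading off H_k = ker ∂_k / im ∂_{k+1}:

  H_0: rank C_0 − rank ∂_1 = 5 − 4 = 1, and the invariant factors of ∂_1 are all 1, so H_0 ≅ Z.
  H_1: rank ker ∂_1 − rank ∂_2 = (6 − 4) − 0 = 2, and there is no ∂_2, so H_1 ≅ Z^2.

As a check, the Euler characteristic is 5 − 6 = -1, which agrees with 1 − 2 = -1.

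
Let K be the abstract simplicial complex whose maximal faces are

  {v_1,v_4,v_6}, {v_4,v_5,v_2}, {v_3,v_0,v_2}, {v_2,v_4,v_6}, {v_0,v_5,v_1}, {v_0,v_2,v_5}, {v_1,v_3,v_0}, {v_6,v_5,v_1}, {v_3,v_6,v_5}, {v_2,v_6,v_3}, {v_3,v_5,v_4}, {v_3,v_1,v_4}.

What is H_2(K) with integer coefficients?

H_2 ≅ 0.

Take the total order v_0 < v_1 < v_2 < v_3 < v_4 < v_5 < v_6 on the vertex set. Then K (dimension 2) consists of the simplices:

  0-simplices (7): [v_0], [v_1], [v_2], [v_3], [v_4], [v_5], [v_6]
  1-simplices (18): (18 of them)
  2-simplices (12): (12 of them)

Hence C_0 ≅ Z^7, C_1 ≅ Z^18, C_2 ≅ Z^12.

∂_1: C_1 → C_0 sends each edge [p,q] (with p < q) to q − p. For instance
  ∂[v_5,v_6] = [v_6] − [v_5].
The 7×18 boundary matrix has rank 6 and Smith normal form diag(1,1,1,1,1,1).

∂_2: C_2 → C_1 acts by ∂[p,q,r] = [q,r] − [p,r] + [p,q]. For instance
  ∂[v_3,v_4,v_5] = [v_4,v_5] − [v_3,v_5] + [v_3,v_4],
  ∂[v_2,v_4,v_6] = [v_4,v_6] − [v_2,v_6] + [v_2,v_4].
As a 18×12 matrix over Z this has rank 12, with invariant factors (1,1,1,1,1,1,1,1,1,1,1,2).

Now H_k = ker ∂_k / im ∂_{k+1}, so:

  H_2: rank ker ∂_2 − rank ∂_3 = (12 − 12) − 0 = 0, and there is no ∂_3, so H_2 = 0.

(K is a triangulation of the real projective plane RP^2.)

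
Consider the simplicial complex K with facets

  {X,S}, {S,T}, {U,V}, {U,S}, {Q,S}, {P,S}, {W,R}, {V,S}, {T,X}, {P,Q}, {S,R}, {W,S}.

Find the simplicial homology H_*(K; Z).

We work with the vertex ordering P < Q < R < S < T < U < V < W < X. The simplices of K, each written with vertices in increasing order, are:

  0-simplices (9): P, Q, R, S, T, U, V, W, X
  1-simplices (12): PQ, PS, QS, RS, RW, ST, SU, SV, SW, SX, TX, UV

giving chain groups C_0 ≅ Z^9, C_1 ≅ Z^12.

∂_1: C_1 → C_0 maps an edge to its endpoints' difference, ∂[p,q] = q − p.
As a 9×12 matrix over Z this has rank 8, with invariant factors (1,1,1,1,1,1,1,1).

Now H_k = ker ∂_k / im ∂_{k+1}, so:

  H_0: rank C_0 − rank ∂_1 = 9 − 8 = 1, and the invariant factors of ∂_1 are all 1, so H_0 ≅ Z.
  H_1: rank ker ∂_1 − rank ∂_2 = (12 − 8) − 0 = 4, and there is no ∂_2, so H_1 ≅ Z^4.

As a check, the Euler characteristic is 9 − 12 = -3, which agrees with 1 − 4 = -3.

H_0 ≅ Z,  H_1 ≅ Z^4.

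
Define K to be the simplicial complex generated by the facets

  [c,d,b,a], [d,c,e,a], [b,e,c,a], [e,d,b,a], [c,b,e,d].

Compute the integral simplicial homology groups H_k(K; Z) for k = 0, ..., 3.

K has 5 vertices, 10 edges, 10 triangles, 5 3-simplices.
rank ∂_0 = 0, rank ∂_1 = 4 ⇒ b_0 = 5 − 0 − 4 = 1; all invariant factors of ∂_1 are 1 so no torsion. So H_0 ≅ Z.
rank ∂_1 = 4, rank ∂_2 = 6 ⇒ b_1 = 10 − 4 − 6 = 0; all invariant factors of ∂_2 are 1 so no torsion. So H_1 ≅ 0.
rank ∂_2 = 6, rank ∂_3 = 4 ⇒ b_2 = 10 − 6 − 4 = 0; all invariant factors of ∂_3 are 1 so no torsion. So H_2 ≅ 0.
rank ∂_3 = 4, rank ∂_4 = 0 ⇒ b_3 = 5 − 4 − 0 = 1. So H_3 ≅ Z.

H_0 ≅ Z,  H_1 = 0,  H_2 = 0,  H_3 ≅ Z.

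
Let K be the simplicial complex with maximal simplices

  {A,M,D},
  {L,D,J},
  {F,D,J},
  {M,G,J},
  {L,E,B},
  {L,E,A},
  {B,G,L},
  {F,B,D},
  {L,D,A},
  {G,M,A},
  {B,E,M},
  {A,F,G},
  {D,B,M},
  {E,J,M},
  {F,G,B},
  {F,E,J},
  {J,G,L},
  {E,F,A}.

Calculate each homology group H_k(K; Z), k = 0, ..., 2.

H_0 ≅ Z,  H_1 ≅ Z^2,  H_2 ≅ Z.

K has 9 vertices, 27 edges, 18 triangles.
rank ∂_0 = 0, rank ∂_1 = 8 ⇒ b_0 = 9 − 0 − 8 = 1; all invariant factors of ∂_1 are 1 so no torsion. So H_0 ≅ Z.
rank ∂_1 = 8, rank ∂_2 = 17 ⇒ b_1 = 27 − 8 − 17 = 2; all invariant factors of ∂_2 are 1 so no torsion. So H_1 ≅ Z^2.
rank ∂_2 = 17, rank ∂_3 = 0 ⇒ b_2 = 18 − 17 − 0 = 1. So H_2 ≅ Z.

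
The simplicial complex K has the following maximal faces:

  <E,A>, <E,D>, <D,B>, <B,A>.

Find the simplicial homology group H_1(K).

H_1 = Z.

We work with the vertex ordering A < B < D < E. The simplices of K, each written with vertices in increasing order, are:

  0-simplices (4): A, B, D, E
  1-simplices (4): AB, AE, BD, DE

Hence C_0 ≅ Z^4, C_1 ≅ Z^4.

∂_1: C_1 → C_0 is given by ∂[p,q] = [q] − [p]. For instance
  ∂DE = E − D.
The resulting 4×4 matrix has rank 3, and its Smith normal form has invariant factors (1,1,1).

Reading off H_k = ker ∂_k / im ∂_{k+1}:

  H_1: rank ker ∂_1 − rank ∂_2 = (4 − 3) − 0 = 1, and there is no ∂_2, so H_1 = Z.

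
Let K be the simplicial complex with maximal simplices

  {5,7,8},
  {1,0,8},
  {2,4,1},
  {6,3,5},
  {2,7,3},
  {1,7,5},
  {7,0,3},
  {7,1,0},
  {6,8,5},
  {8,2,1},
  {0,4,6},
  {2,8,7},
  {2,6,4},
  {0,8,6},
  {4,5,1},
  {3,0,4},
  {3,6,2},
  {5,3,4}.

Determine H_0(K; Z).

K has 9 vertices, 27 edges, 18 triangles.
rank ∂_0 = 0, rank ∂_1 = 8 ⇒ b_0 = 9 − 0 − 8 = 1; all invariant factors of ∂_1 are 1 so no torsion. So H_0 = Z.

H_0 ≅ Z.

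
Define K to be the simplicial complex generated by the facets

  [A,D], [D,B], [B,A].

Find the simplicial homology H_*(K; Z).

K has 3 vertices, 3 edges.
rank ∂_0 = 0, rank ∂_1 = 2 ⇒ b_0 = 3 − 0 − 2 = 1; all invariant factors of ∂_1 are 1 so no torsion. So H_0 = Z.
rank ∂_1 = 2, rank ∂_2 = 0 ⇒ b_1 = 3 − 2 − 0 = 1. So H_1 = Z.

H_0 = Z,  H_1 = Z.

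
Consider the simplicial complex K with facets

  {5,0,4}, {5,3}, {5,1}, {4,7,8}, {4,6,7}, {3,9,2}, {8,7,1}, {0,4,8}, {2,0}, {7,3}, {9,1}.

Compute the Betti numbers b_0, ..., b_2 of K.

b_0 = 1, b_1 = 4, b_2 = 0.

Fix the vertex order 0 < 1 < 2 < 3 < 4 < 5 < 6 < 7 < 8 < 9 and write every simplex with vertices in increasing order. Then dim K = 2 and the simplices of K are:

  0-simplices (10): [0], [1], [2], [3], [4], [5], [6], [7], [8], [9]
  1-simplices (19): [0,2], [0,4], [0,5], [0,8], [1,5], [1,7], [1,8], [1,9], [2,3], [2,9], [3,5], [3,7], [3,9], [4,5], [4,6], [4,7], [4,8], [6,7], [7,8]
  2-simplices (6): [0,4,5], [0,4,8], [1,7,8], [2,3,9], [4,6,7], [4,7,8]

giving chain groups C_0 ≅ Z^10, C_1 ≅ Z^19, C_2 ≅ Z^6.

The boundary map ∂_1: C_1 → C_0 is given by ∂[p,q] = [q] − [p]. For instance
  ∂[3,5] = [5] − [3].
The resulting 10×19 matrix has rank 9, and its Smith normal form has invariant factors (1,1,1,1,1,1,1,1,1).

Boundary ∂_2: C_2 → C_1 sends each 2-simplex [p,q,r] to [q,r] − [p,r] + [p,q]. For instance
  ∂[0,4,8] = [4,8] − [0,8] + [0,4],
  ∂[4,7,8] = [7,8] − [4,8] + [4,7].
The resulting 19×6 matrix has rank 6, and its Smith normal form has invariant factors (1,1,1,1,1,1).

Reading off H_k = ker ∂_k / im ∂_{k+1}:

  H_0: rank C_0 − rank ∂_1 = 10 − 9 = 1, and the invariant factors of ∂_1 are all 1, so H_0 ≅ Z.
  H_1: rank ker ∂_1 − rank ∂_2 = (19 − 9) − 6 = 4, and the invariant factors of ∂_2 are all 1, so H_1 ≅ Z^4.
  H_2: rank ker ∂_2 − rank ∂_3 = (6 − 6) − 0 = 0, and there is no ∂_3, so H_2 ≅ 0.

As a check, the Euler characteristic is 10 − 19 + 6 = -3, which agrees with 1 − 4 + 0 = -3.

Hence the Betti numbers are b_0 = 1, b_1 = 4, b_2 = 0.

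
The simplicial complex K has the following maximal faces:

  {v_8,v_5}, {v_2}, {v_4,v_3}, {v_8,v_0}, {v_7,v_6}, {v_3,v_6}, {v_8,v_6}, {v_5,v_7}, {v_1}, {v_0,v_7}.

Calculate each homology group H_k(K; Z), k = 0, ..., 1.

K has 9 vertices, 8 edges.
rank ∂_0 = 0, rank ∂_1 = 6 ⇒ b_0 = 9 − 0 − 6 = 3; all invariant factors of ∂_1 are 1 so no torsion. So H_0 ≅ Z^3.
rank ∂_1 = 6, rank ∂_2 = 0 ⇒ b_1 = 8 − 6 − 0 = 2. So H_1 ≅ Z^2.

H_0 = Z^3,  H_1 = Z^2.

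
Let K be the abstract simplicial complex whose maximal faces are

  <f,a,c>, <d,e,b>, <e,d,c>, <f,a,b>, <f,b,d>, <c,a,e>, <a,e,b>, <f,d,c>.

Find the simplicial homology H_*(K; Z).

H_0 ≅ Z,  H_1 = 0,  H_2 ≅ Z.

K has 6 vertices, 12 edges, 8 triangles.
rank ∂_0 = 0, rank ∂_1 = 5 ⇒ b_0 = 6 − 0 − 5 = 1; all invariant factors of ∂_1 are 1 so no torsion. So H_0 ≅ Z.
rank ∂_1 = 5, rank ∂_2 = 7 ⇒ b_1 = 12 − 5 − 7 = 0; all invariant factors of ∂_2 are 1 so no torsion. So H_1 ≅ 0.
rank ∂_2 = 7, rank ∂_3 = 0 ⇒ b_2 = 8 − 7 − 0 = 1. So H_2 ≅ Z.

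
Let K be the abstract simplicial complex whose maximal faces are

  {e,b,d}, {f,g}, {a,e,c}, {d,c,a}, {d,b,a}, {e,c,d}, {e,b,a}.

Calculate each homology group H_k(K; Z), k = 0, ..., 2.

H_0 ≅ Z^2,  H_1 = 0,  H_2 ≅ Z.

Take the total order a < b < c < d < e < f < g on the vertex set. Then K (dimension 2) consists of the simplices:

  0-simplices (7): a, b, c, d, e, f, g
  1-simplices (10): ab, ac, ad, ae, bd, be, cd, ce, de, fg
  2-simplices (6): abd, abe, acd, ace, bde, cde

giving chain groups C_0 ≅ Z^7, C_1 ≅ Z^10, C_2 ≅ Z^6.

∂_1: C_1 → C_0 maps an edge to its endpoints' difference, ∂[p,q] = q − p.
The 7×10 boundary matrix has rank 5 and Smith normal form diag(1,1,1,1,1).

The boundary map ∂_2: C_2 → C_1 maps a triangle to the signed sum of its edges. For instance
  ∂abd = bd − ad + ab,
  ∂bde = de − be + bd.
The resulting 10×6 matrix has rank 5, and its Smith normal form has invariant factors (1,1,1,1,1).

From H_k ≅ ker(∂_k) / im(∂_{k+1}) we obtain:

  H_0: rank C_0 − rank ∂_1 = 7 − 5 = 2, and the invariant factors of ∂_1 are all 1, so H_0 ≅ Z^2.
  H_1: rank ker ∂_1 − rank ∂_2 = (10 − 5) − 5 = 0, and the invariant factors of ∂_2 are all 1, so H_1 ≅ 0.
  H_2: rank ker ∂_2 − rank ∂_3 = (6 − 5) − 0 = 1, and there is no ∂_3, so H_2 ≅ Z.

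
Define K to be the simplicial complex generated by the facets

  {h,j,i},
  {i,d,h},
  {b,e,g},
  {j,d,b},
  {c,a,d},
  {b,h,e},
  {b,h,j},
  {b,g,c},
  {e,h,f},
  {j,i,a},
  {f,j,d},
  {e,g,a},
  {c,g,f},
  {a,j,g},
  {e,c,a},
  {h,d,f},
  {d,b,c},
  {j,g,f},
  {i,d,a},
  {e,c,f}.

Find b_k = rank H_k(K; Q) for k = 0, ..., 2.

b_0 = 1, b_1 = 1, b_2 = 0.

Order the vertices as a < b < c < d < e < f < g < h < i < j. Listing each simplex with vertices in this order, K has dimension 2 with simplices:

  0-simplices (10): a, b, c, d, e, f, g, h, i, j
  1-simplices (30): ac, ad, ae, ag, ai, aj, bc, bd, be, bg, bh, bj, cd, ce, cf, cg, df, dh, di, dj, ef, eg, eh, fg, fh, fj, gj, hi, hj, ij
  2-simplices (20): acd, ace, adi, aeg, agj, aij, bcd, bcg, bdj, beg, beh, bhj, cef, cfg, dfh, dfj, dhi, efh, fgj, hij

Hence C_0 ≅ Z^10, C_1 ≅ Z^30, C_2 ≅ Z^20.

The boundary map ∂_1: C_1 → C_0 sends each edge [p,q] (with p < q) to q − p.
The resulting 10×30 matrix has rank 9, and its Smith normal form has invariant factors (1,1,1,1,1,1,1,1,1).

∂_2: C_2 → C_1 sends each 2-simplex [p,q,r] to [q,r] − [p,r] + [p,q]. For instance
  ∂efh = fh − eh + ef,
  ∂beg = eg − bg + be.
The 30×20 boundary matrix has rank 20 and Smith normal form diag(1,1,1,1,1,1,1,1,1,1,1,1,1,1,1,1,1,1,1,2).

Computing H_k = (kernel of ∂_k) / (image of ∂_{k+1}):

  H_0: rank C_0 − rank ∂_1 = 10 − 9 = 1, and the invariant factors of ∂_1 are all 1, so H_0 ≅ Z.
  H_1: rank ker ∂_1 − rank ∂_2 = (30 − 9) − 20 = 1, and ∂_2 has invariant factor 2 > 1, so H_1 ≅ Z ⊕ Z_2.
  H_2: rank ker ∂_2 − rank ∂_3 = (20 − 20) − 0 = 0, and there is no ∂_3, so H_2 ≅ 0.

(K is a triangulation of the Klein bottle.)

Hence the Betti numbers are b_0 = 1, b_1 = 1, b_2 = 0.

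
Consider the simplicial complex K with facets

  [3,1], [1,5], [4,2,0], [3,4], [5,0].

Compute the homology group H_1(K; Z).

H_1 ≅ Z.

We work with the vertex ordering 0 < 1 < 2 < 3 < 4 < 5. The simplices of K, each written with vertices in increasing order, are:

  0-simplices (6): [0], [1], [2], [3], [4], [5]
  1-simplices (7): [0,2], [0,4], [0,5], [1,3], [1,5], [2,4], [3,4]
  2-simplices (1): [0,2,4]

so the chain groups are C_0 ≅ Z^6, C_1 ≅ Z^7, C_2 ≅ Z^1.

∂_1: C_1 → C_0 maps an edge to its endpoints' difference, ∂[p,q] = q − p. For instance
  ∂[0,4] = [4] − [0].
The resulting 6×7 matrix has rank 5, and its Smith normal form has invariant factors (1,1,1,1,1).

∂_2: C_2 → C_1 sends each 2-simplex [p,q,r] to [q,r] − [p,r] + [p,q]. For instance
  ∂[0,2,4] = [2,4] − [0,4] + [0,2].
The resulting 7×1 matrix has rank 1, and its Smith normal form has invariant factors (1).

Computing H_k = (kernel of ∂_k) / (image of ∂_{k+1}):

  H_1: rank ker ∂_1 − rank ∂_2 = (7 − 5) − 1 = 1, and the invariant factors of ∂_2 are all 1, so H_1 = Z.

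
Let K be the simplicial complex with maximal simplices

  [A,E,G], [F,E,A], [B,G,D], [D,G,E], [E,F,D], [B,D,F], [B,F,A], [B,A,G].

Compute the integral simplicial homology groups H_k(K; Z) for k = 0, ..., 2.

H_0 = Z,  H_1 = 0,  H_2 = Z.

Order the vertices as A < B < D < E < F < G. Listing each simplex with vertices in this order, K has dimension 2 with simplices:

  0-simplices (6): A, B, D, E, F, G
  1-simplices (12): AB, AE, AF, AG, BD, BF, BG, DE, DF, DG, EF, EG
  2-simplices (8): ABF, ABG, AEF, AEG, BDF, BDG, DEF, DEG

giving chain groups C_0 ≅ Z^6, C_1 ≅ Z^12, C_2 ≅ Z^8.

∂_1: C_1 → C_0 maps an edge to its endpoints' difference, ∂[p,q] = q − p.
The resulting 6×12 matrix has rank 5, and its Smith normal form has invariant factors (1,1,1,1,1).

Boundary ∂_2: C_2 → C_1 acts by ∂[p,q,r] = [q,r] − [p,r] + [p,q]. For instance
  ∂ABF = BF − AF + AB,
  ∂AEG = EG − AG + AE.
As a 12×8 matrix over Z this has rank 7, with invariant factors (1,1,1,1,1,1,1).

Computing H_k = (kernel of ∂_k) / (image of ∂_{k+1}):

  H_0: rank C_0 − rank ∂_1 = 6 − 5 = 1, and the invariant factors of ∂_1 are all 1, so H_0 ≅ Z.
  H_1: rank ker ∂_1 − rank ∂_2 = (12 − 5) − 7 = 0, and the invariant factors of ∂_2 are all 1, so H_1 ≅ 0.
  H_2: rank ker ∂_2 − rank ∂_3 = (8 − 7) − 0 = 1, and there is no ∂_3, so H_2 ≅ Z.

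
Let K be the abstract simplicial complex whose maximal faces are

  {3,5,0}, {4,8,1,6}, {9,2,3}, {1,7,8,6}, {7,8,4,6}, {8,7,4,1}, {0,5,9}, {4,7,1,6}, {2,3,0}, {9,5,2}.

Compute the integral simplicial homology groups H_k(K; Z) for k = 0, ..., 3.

H_0 ≅ Z^2,  H_1 ≅ Z,  H_2 = 0,  H_3 ≅ Z.

Fix the vertex order 0 < 1 < 2 < 3 < 4 < 5 < 6 < 7 < 8 < 9 and write every simplex with vertices in increasing order. Then dim K = 3 and the simplices of K are:

  0-simplices (10): [0], [1], [2], [3], [4], [5], [6], [7], [8], [9]
  1-simplices (20): [0,2], [0,3], [0,5], [0,9], [1,4], [1,6], [1,7], [1,8], [2,3], [2,5], [2,9], [3,5], [3,9], [4,6], [4,7], [4,8], [5,9], [6,7], [6,8], [7,8]
  2-simplices (15): [0,2,3], [0,3,5], [0,5,9], [1,4,6], [1,4,7], [1,4,8], [1,6,7], [1,6,8], [1,7,8], [2,3,9], [2,5,9], [4,6,7], [4,6,8], [4,7,8], [6,7,8]
  3-simplices (5): [1,4,6,7], [1,4,6,8], [1,4,7,8], [1,6,7,8], [4,6,7,8]

Hence C_0 ≅ Z^10, C_1 ≅ Z^20, C_2 ≅ Z^15, C_3 ≅ Z^5.

Boundary ∂_1: C_1 → C_0 is given by ∂[p,q] = [q] − [p]. For instance
  ∂[2,3] = [3] − [2].
This gives a 10×20 integer matrix of rank 8; reducing to Smith normal form yields diagonal entries (1,1,1,1,1,1,1,1).

The boundary map ∂_2: C_2 → C_1 maps a triangle to the signed sum of its edges. For instance
  ∂[6,7,8] = [7,8] − [6,8] + [6,7],
  ∂[1,4,8] = [4,8] − [1,8] + [1,4].
This gives a 20×15 integer matrix of rank 11; reducing to Smith normal form yields diagonal entries (1,1,1,1,1,1,1,1,1,1,1).

The boundary map ∂_3: C_3 → C_2 sends each 3-simplex σ to the alternating sum Σ_i (−1)^i (σ with its i-th vertex removed). For instance
  ∂[4,6,7,8] = [6,7,8] − [4,7,8] + [4,6,8] − [4,6,7],
  ∂[1,6,7,8] = [6,7,8] − [1,7,8] + [1,6,8] − [1,6,7].
The 15×5 boundary matrix has rank 4 and Smith normal form diag(1,1,1,1).

From H_k ≅ ker(∂_k) / im(∂_{k+1}) we obtain:

  H_0: rank C_0 − rank ∂_1 = 10 − 8 = 2, and the invariant factors of ∂_1 are all 1, so H_0 = Z^2.
  H_1: rank ker ∂_1 − rank ∂_2 = (20 − 8) − 11 = 1, and the invariant factors of ∂_2 are all 1, so H_1 = Z.
  H_2: rank ker ∂_2 − rank ∂_3 = (15 − 11) − 4 = 0, and the invariant factors of ∂_3 are all 1, so H_2 = 0.
  H_3: rank ker ∂_3 − rank ∂_4 = (5 − 4) − 0 = 1, and there is no ∂_4, so H_3 = Z.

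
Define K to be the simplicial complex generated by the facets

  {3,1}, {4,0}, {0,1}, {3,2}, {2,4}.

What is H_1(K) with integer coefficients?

We work with the vertex ordering 0 < 1 < 2 < 3 < 4. The simplices of K, each written with vertices in increasing order, are:

  0-simplices (5): [0], [1], [2], [3], [4]
  1-simplices (5): [0,1], [0,4], [1,3], [2,3], [2,4]

Hence C_0 ≅ Z^5, C_1 ≅ Z^5.

The boundary map ∂_1: C_1 → C_0 maps an edge to its endpoints' difference, ∂[p,q] = q − p. For instance
  ∂[2,3] = [3] − [2].
The resulting 5×5 matrix has rank 4, and its Smith normal form has invariant factors (1,1,1,1).

From H_k ≅ ker(∂_k) / im(∂_{k+1}) we obtain:

  H_1: rank ker ∂_1 − rank ∂_2 = (5 − 4) − 0 = 1, and there is no ∂_2, so H_1 = Z.

H_1 = Z.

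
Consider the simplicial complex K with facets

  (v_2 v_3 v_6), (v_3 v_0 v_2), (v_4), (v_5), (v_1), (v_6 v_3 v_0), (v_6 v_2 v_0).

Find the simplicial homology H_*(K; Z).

We work with the vertex ordering v_0 < v_1 < v_2 < v_3 < v_4 < v_5 < v_6. The simplices of K, each written with vertices in increasing order, are:

  0-simplices (7): [v_0], [v_1], [v_2], [v_3], [v_4], [v_5], [v_6]
  1-simplices (6): [v_0,v_2], [v_0,v_3], [v_0,v_6], [v_2,v_3], [v_2,v_6], [v_3,v_6]
  2-simplices (4): [v_0,v_2,v_3], [v_0,v_2,v_6], [v_0,v_3,v_6], [v_2,v_3,v_6]

giving chain groups C_0 ≅ Z^7, C_1 ≅ Z^6, C_2 ≅ Z^4.

The boundary map ∂_1: C_1 → C_0 is given by ∂[p,q] = [q] − [p]. For instance
  ∂[v_0,v_6] = [v_6] − [v_0].
This gives a 7×6 integer matrix of rank 3; reducing to Smith normal form yields diagonal entries (1,1,1).

∂_2: C_2 → C_1 maps a triangle to the signed sum of its edges. For instance
  ∂[v_2,v_3,v_6] = [v_3,v_6] − [v_2,v_6] + [v_2,v_3],
  ∂[v_0,v_2,v_6] = [v_2,v_6] − [v_0,v_6] + [v_0,v_2].
As a 6×4 matrix over Z this has rank 3, with invariant factors (1,1,1).

From H_k ≅ ker(∂_k) / im(∂_{k+1}) we obtain:

  H_0: rank C_0 − rank ∂_1 = 7 − 3 = 4, and the invariant factors of ∂_1 are all 1, so H_0 ≅ Z^4.
  H_1: rank ker ∂_1 − rank ∂_2 = (6 − 3) − 3 = 0, and the invariant factors of ∂_2 are all 1, so H_1 ≅ 0.
  H_2: rank ker ∂_2 − rank ∂_3 = (4 − 3) − 0 = 1, and there is no ∂_3, so H_2 ≅ Z.

As a check, the Euler characteristic is 7 − 6 + 4 = 5, which agrees with 4 − 0 + 1 = 5.

H_0 = Z^4,  H_1 = 0,  H_2 = Z.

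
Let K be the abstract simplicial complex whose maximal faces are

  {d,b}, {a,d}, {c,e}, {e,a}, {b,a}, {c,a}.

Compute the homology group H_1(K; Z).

H_1 ≅ Z^2.

We work with the vertex ordering a < b < c < d < e. The simplices of K, each written with vertices in increasing order, are:

  0-simplices (5): a, b, c, d, e
  1-simplices (6): ab, ac, ad, ae, bd, ce

giving chain groups C_0 ≅ Z^5, C_1 ≅ Z^6.

∂_1: C_1 → C_0 sends each edge [p,q] (with p < q) to q − p. For instance
  ∂ad = d − a.
The 5×6 boundary matrix has rank 4 and Smith normal form diag(1,1,1,1).

Reading off H_k = ker ∂_k / im ∂_{k+1}:

  H_1: rank ker ∂_1 − rank ∂_2 = (6 − 4) − 0 = 2, and there is no ∂_2, so H_1 ≅ Z^2.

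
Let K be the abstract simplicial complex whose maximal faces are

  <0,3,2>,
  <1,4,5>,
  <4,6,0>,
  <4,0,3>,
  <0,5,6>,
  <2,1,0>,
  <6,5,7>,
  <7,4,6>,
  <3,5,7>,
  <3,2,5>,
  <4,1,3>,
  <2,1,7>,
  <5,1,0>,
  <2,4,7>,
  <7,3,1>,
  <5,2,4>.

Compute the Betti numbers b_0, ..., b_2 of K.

b_0 = 1, b_1 = 2, b_2 = 1.

K has 8 vertices, 24 edges, 16 triangles.
rank ∂_0 = 0, rank ∂_1 = 7 ⇒ b_0 = 8 − 0 − 7 = 1; all invariant factors of ∂_1 are 1 so no torsion. So H_0 ≅ Z.
rank ∂_1 = 7, rank ∂_2 = 15 ⇒ b_1 = 24 − 7 − 15 = 2; all invariant factors of ∂_2 are 1 so no torsion. So H_1 ≅ Z^2.
rank ∂_2 = 15, rank ∂_3 = 0 ⇒ b_2 = 16 − 15 − 0 = 1. So H_2 ≅ Z.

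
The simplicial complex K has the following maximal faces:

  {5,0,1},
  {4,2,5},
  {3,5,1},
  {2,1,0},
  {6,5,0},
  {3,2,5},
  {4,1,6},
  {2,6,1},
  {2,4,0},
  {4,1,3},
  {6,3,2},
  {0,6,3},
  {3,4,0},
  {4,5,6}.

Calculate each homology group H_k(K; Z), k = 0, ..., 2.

H_0 ≅ Z,  H_1 ≅ Z^2,  H_2 ≅ Z.

We work with the vertex ordering 0 < 1 < 2 < 3 < 4 < 5 < 6. The simplices of K, each written with vertices in increasing order, are:

  0-simplices (7): [0], [1], [2], [3], [4], [5], [6]
  1-simplices (21): [0,1], [0,2], [0,3], [0,4], [0,5], [0,6], [1,2], [1,3], [1,4], [1,5], [1,6], [2,3], [2,4], [2,5], [2,6], [3,4], [3,5], [3,6], [4,5], [4,6], [5,6]
  2-simplices (14): [0,1,2], [0,1,5], [0,2,4], [0,3,4], [0,3,6], [0,5,6], [1,2,6], [1,3,4], [1,3,5], [1,4,6], [2,3,5], [2,3,6], [2,4,5], [4,5,6]

giving chain groups C_0 ≅ Z^7, C_1 ≅ Z^21, C_2 ≅ Z^14.

∂_1: C_1 → C_0 maps an edge to its endpoints' difference, ∂[p,q] = q − p.
This gives a 7×21 integer matrix of rank 6; reducing to Smith normal form yields diagonal entries (1,1,1,1,1,1).

Boundary ∂_2: C_2 → C_1 acts by ∂[p,q,r] = [q,r] − [p,r] + [p,q]. For instance
  ∂[4,5,6] = [5,6] − [4,6] + [4,5],
  ∂[0,1,5] = [1,5] − [0,5] + [0,1].
The resulting 21×14 matrix has rank 13, and its Smith normal form has invariant factors (1,1,1,1,1,1,1,1,1,1,1,1,1).

Computing H_k = (kernel of ∂_k) / (image of ∂_{k+1}):

  H_0: rank C_0 − rank ∂_1 = 7 − 6 = 1, and the invariant factors of ∂_1 are all 1, so H_0 ≅ Z.
  H_1: rank ker ∂_1 − rank ∂_2 = (21 − 6) − 13 = 2, and the invariant factors of ∂_2 are all 1, so H_1 ≅ Z^2.
  H_2: rank ker ∂_2 − rank ∂_3 = (14 − 13) − 0 = 1, and there is no ∂_3, so H_2 ≅ Z.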